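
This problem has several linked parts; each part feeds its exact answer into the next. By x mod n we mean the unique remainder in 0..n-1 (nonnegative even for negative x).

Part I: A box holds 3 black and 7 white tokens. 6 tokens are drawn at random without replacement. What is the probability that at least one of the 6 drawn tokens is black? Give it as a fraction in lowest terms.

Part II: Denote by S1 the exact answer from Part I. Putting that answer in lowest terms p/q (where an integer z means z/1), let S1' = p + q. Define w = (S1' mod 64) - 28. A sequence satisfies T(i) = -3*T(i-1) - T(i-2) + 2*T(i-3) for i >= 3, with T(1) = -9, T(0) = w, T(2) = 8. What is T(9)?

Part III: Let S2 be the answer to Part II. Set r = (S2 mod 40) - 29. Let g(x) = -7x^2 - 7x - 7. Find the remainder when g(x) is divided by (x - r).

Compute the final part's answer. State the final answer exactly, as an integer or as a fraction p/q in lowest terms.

-637

Part I: total draws C(10,6) = 210; complement C(7,6) = 7; favorable 210 - 7 = 203; P = 29/30; answer 29/30
Part II: S1 = 29/30; threaded value p + q = 59; w = 31; T(3) = -3*(8) - 1*(-9) + 2*(31) = 47; iterating: T(3)=47, T(4)=-167, T(5)=470, T(6)=-1149, T(7)=2643, T(8)=-5840, T(9)=12579; answer 12579
Part III: S2 = 12579; r = -10; remainder = value at the root: -7*(-10)^2 - 7*(-10)^1 - 7 = (-700) + (70) + (-7) = -637; answer -637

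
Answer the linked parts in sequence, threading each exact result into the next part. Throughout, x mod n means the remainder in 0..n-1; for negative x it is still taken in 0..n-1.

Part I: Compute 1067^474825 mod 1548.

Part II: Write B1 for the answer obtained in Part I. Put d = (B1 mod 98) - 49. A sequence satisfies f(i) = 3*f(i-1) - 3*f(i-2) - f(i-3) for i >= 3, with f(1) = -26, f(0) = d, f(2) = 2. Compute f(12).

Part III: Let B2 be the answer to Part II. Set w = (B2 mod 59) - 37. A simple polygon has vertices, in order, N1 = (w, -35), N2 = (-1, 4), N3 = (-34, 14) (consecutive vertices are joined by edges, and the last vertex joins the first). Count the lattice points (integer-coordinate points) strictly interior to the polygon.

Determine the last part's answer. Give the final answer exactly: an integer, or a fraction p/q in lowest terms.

798

Part I: squarings mod 1548: 1067^1=1067, 1067^2=709, 1067^4=1129, 1067^8=637, 1067^16=193, 1067^32=97, 1067^64=121, 1067^128=709, 1067^256=1129, 1067^512=637, 1067^1024=193, 1067^2048=97, 1067^4096=121, 1067^8192=709, 1067^16384=1129, 1067^32768=637, 1067^65536=193, 1067^131072=97, 1067^262144=121; 1067^474825 = 1067^1 * 1067^8 * 1067^64 * 1067^128 * 1067^512 * 1067^1024 * 1067^2048 * 1067^4096 * 1067^8192 * 1067^65536 * 1067^131072 * 1067^262144 = 35 (mod 1548); answer 35
Part II: B1 = 35; d = -14; f(3) = 3*(2) - 3*(-26) - 1*(-14) = 98; iterating: f(3)=98, f(4)=314, f(5)=646, f(6)=898, f(7)=442, f(8)=-2014, f(9)=-8266, f(10)=-19198, f(11)=-30782, f(12)=-26486; answer -26486
Part III: B2 = -26486; w = -32; cross terms: (-32*4 - -1*-35)=-163, (-1*14 - -34*4)=122, (-34*-35 - -32*14)=1638; twice the area = |1597| = 1597; area = 1597/2; boundary points = 1 + 1 + 1 = 3; strictly interior points = area - boundary/2 + 1 = 798; answer 798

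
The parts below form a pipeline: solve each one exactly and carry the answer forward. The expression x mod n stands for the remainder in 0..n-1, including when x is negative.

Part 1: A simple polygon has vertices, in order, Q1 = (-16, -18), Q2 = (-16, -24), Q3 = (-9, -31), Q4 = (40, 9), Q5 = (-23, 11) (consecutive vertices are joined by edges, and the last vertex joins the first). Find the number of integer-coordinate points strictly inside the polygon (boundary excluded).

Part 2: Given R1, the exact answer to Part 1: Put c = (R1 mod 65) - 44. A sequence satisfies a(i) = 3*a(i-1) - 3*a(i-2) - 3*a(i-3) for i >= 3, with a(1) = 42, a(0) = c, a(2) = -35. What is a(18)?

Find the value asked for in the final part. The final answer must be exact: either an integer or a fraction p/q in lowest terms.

37964133

Part 1: cross terms: (-16*-24 - -16*-18)=96, (-16*-31 - -9*-24)=280, (-9*9 - 40*-31)=1159, (40*11 - -23*9)=647, (-23*-18 - -16*11)=590; twice the area = |2772| = 2772; area = 1386; boundary points = 6 + 7 + 1 + 1 + 1 = 16; strictly interior points = area - boundary/2 + 1 = 1379; answer 1379
Part 2: R1 = 1379; c = -30; a(3) = 3*(-35) - 3*(42) - 3*(-30) = -141; iterating: a(3)=-141, a(4)=-444, a(5)=-804, a(6)=-657, a(7)=1773, a(8)=9702, a(9)=25758, a(10)=42849, a(11)=22167, a(12)=-139320, a(13)=-613008, a(14)=-1487565, a(15)=-2205711, a(16)=-315414, a(17)=10133586, a(18)=37964133; answer 37964133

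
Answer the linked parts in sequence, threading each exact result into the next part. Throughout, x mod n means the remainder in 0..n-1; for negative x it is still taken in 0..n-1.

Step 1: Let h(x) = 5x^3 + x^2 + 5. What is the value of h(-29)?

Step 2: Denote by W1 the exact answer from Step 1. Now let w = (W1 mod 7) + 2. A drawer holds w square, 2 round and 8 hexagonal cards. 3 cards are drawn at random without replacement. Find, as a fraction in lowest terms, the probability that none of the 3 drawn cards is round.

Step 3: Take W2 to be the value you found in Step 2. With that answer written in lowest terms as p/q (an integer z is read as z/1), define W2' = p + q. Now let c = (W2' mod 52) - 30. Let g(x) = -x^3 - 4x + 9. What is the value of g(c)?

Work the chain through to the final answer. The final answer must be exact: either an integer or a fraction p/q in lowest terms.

-1366

Step 1: 5*(-29)^3 + 1*(-29)^2 + 5 = (-121945) + (841) + (5) = -121099; answer -121099
Step 2: W1 = -121099; w = 3; total draws C(13,3) = 286; favorable C(11,3) = 165; P = 15/26; answer 15/26
Step 3: W2 = 15/26; threaded value p + q = 41; c = 11; -1*(11)^3 - 4*(11)^1 + 9 = (-1331) + (-44) + (9) = -1366; answer -1366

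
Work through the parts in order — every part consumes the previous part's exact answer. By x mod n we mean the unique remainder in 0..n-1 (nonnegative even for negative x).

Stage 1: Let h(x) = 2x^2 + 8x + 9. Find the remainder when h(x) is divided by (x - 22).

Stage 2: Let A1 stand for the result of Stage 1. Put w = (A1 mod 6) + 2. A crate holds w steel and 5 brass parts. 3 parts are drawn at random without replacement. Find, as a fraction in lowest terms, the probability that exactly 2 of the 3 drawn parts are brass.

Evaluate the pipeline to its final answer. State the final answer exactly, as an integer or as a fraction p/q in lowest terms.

15/28

Stage 1: remainder = value at the root: 2*(22)^2 + 8*(22)^1 + 9 = (968) + (176) + (9) = 1153; answer 1153
Stage 2: A1 = 1153; w = 3; total draws C(8,3) = 56; favorable C(5,2)*C(3,1) = 30; P = 15/28; answer 15/28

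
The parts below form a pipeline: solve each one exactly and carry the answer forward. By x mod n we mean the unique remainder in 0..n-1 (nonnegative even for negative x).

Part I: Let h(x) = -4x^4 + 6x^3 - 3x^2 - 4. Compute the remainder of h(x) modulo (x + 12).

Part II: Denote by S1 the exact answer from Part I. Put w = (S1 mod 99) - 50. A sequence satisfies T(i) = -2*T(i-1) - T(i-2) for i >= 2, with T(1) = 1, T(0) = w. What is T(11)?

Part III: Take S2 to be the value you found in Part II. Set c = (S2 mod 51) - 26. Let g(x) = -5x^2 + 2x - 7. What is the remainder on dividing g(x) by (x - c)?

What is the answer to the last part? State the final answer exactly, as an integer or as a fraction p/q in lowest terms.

-199

Part I: remainder = value at the root: -4*(-12)^4 + 6*(-12)^3 - 3*(-12)^2 - 4 = (-82944) + (-10368) + (-432) + (-4) = -93748; answer -93748
Part II: S1 = -93748; w = -45; T(2) = -2*(1) - 1*(-45) = 43; iterating: T(2)=43, T(3)=-87, T(4)=131, T(5)=-175, T(6)=219, T(7)=-263, T(8)=307, T(9)=-351, T(10)=395, T(11)=-439; answer -439
Part III: S2 = -439; c = -6; remainder = value at the root: -5*(-6)^2 + 2*(-6)^1 - 7 = (-180) + (-12) + (-7) = -199; answer -199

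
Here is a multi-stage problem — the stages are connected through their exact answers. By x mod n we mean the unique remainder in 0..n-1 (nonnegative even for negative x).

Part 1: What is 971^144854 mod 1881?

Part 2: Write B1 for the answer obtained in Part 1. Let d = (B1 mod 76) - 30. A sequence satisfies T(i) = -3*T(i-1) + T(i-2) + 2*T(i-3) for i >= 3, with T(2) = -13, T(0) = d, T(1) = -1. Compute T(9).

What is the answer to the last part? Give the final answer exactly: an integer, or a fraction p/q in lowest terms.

Part 1: squarings mod 1881: 971^1=971, 971^2=460, 971^4=928, 971^8=1567, 971^16=784, 971^32=1450, 971^64=1423, 971^128=973, 971^256=586, 971^512=1054, 971^1024=1126, 971^2048=82, 971^4096=1081, 971^8192=460, 971^16384=928, 971^32768=1567, 971^65536=784, 971^131072=1450; 971^144854 = 971^2 * 971^4 * 971^16 * 971^64 * 971^128 * 971^256 * 971^1024 * 971^4096 * 971^8192 * 971^131072 = 1225 (mod 1881); answer 1225
Part 2: B1 = 1225; d = -21; T(3) = -3*(-13) + 1*(-1) + 2*(-21) = -4; iterating: T(3)=-4, T(4)=-3, T(5)=-21, T(6)=52, T(7)=-183, T(8)=559, T(9)=-1756; answer -1756

-1756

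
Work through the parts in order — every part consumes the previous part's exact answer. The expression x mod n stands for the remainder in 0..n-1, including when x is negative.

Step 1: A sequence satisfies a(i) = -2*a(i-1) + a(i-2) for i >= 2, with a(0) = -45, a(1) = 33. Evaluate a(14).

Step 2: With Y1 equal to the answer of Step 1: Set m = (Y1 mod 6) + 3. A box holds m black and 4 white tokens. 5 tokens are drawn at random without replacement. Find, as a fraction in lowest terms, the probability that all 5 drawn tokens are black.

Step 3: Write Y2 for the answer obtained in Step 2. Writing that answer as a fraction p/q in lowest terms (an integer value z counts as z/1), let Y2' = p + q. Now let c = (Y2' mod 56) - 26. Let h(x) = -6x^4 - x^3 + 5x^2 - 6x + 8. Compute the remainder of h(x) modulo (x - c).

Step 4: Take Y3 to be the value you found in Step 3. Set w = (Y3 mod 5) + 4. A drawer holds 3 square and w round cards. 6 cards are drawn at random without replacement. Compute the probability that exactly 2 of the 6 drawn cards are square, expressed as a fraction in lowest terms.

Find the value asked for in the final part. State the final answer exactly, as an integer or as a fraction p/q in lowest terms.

15/28

Step 1: a(2) = -2*(33) + 1*(-45) = -111; iterating: a(2)=-111, a(3)=255, a(4)=-621, a(5)=1497, a(6)=-3615, a(7)=8727, a(8)=-21069, a(9)=50865, a(10)=-122799, a(11)=296463, a(12)=-715725, a(13)=1727913, a(14)=-4171551; answer -4171551
Step 2: Y1 = -4171551; m = 6; total draws C(10,5) = 252; favorable C(6,5) = 6; P = 1/42; answer 1/42
Step 3: Y2 = 1/42; threaded value p + q = 43; c = 17; remainder = value at the root: -6*(17)^4 - 1*(17)^3 + 5*(17)^2 - 6*(17)^1 + 8 = (-501126) + (-4913) + (1445) + (-102) + (8) = -504688; answer -504688
Step 4: Y3 = -504688; w = 6; total draws C(9,6) = 84; favorable C(3,2)*C(6,4) = 45; P = 15/28; answer 15/28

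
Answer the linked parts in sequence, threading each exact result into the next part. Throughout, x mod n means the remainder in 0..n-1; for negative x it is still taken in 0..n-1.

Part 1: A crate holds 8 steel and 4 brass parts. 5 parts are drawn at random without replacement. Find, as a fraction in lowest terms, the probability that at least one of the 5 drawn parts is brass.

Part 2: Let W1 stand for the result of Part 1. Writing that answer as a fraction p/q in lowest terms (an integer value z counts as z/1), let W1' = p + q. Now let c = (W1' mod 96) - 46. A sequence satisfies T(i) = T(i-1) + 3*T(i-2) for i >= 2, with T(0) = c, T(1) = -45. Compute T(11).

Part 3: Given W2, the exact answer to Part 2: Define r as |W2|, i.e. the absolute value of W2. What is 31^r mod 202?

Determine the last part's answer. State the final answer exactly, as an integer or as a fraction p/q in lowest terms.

Part 1: total draws C(12,5) = 792; complement C(8,5) = 56; favorable 792 - 56 = 736; P = 92/99; answer 92/99
Part 2: W1 = 92/99; threaded value p + q = 191; c = 49; T(2) = 1*(-45) + 3*(49) = 102; iterating: T(2)=102, T(3)=-33, T(4)=273, T(5)=174, T(6)=993, T(7)=1515, T(8)=4494, T(9)=9039, T(10)=22521, T(11)=49638; answer 49638
Part 3: W2 = 49638; r = 49638; squarings mod 202: 31^1=31, 31^2=153, 31^4=179, 31^8=125, 31^16=71, 31^32=193, 31^64=81, 31^128=97, 31^256=117, 31^512=155, 31^1024=189, 31^2048=169, 31^4096=79, 31^8192=181, 31^16384=37, 31^32768=157; 31^49638 = 31^2 * 31^4 * 31^32 * 31^64 * 31^128 * 31^256 * 31^16384 * 31^32768 = 159 (mod 202); answer 159

159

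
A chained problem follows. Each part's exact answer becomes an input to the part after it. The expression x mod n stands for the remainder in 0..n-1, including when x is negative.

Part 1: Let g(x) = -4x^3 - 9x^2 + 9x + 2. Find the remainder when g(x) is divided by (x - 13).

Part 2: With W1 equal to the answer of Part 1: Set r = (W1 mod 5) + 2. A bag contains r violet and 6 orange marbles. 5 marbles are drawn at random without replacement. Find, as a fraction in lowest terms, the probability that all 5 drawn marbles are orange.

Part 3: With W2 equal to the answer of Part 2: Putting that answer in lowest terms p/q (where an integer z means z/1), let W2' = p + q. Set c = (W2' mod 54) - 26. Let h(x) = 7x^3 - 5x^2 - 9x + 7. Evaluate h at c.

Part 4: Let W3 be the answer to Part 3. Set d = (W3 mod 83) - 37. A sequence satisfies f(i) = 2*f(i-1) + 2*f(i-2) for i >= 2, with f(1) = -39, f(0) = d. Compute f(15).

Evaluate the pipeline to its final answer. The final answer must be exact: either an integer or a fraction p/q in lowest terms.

Part 1: remainder = value at the root: -4*(13)^3 - 9*(13)^2 + 9*(13)^1 + 2 = (-8788) + (-1521) + (117) + (2) = -10190; answer -10190
Part 2: W1 = -10190; r = 2; total draws C(8,5) = 56; favorable C(6,5) = 6; P = 3/28; answer 3/28
Part 3: W2 = 3/28; threaded value p + q = 31; c = 5; 7*(5)^3 - 5*(5)^2 - 9*(5)^1 + 7 = (875) + (-125) + (-45) + (7) = 712; answer 712
Part 4: W3 = 712; d = 11; f(2) = 2*(-39) + 2*(11) = -56; iterating: f(2)=-56, f(3)=-190, f(4)=-492, f(5)=-1364, f(6)=-3712, f(7)=-10152, f(8)=-27728, f(9)=-75760, f(10)=-206976, f(11)=-565472, f(12)=-1544896, f(13)=-4220736, f(14)=-11531264, f(15)=-31504000; answer -31504000

-31504000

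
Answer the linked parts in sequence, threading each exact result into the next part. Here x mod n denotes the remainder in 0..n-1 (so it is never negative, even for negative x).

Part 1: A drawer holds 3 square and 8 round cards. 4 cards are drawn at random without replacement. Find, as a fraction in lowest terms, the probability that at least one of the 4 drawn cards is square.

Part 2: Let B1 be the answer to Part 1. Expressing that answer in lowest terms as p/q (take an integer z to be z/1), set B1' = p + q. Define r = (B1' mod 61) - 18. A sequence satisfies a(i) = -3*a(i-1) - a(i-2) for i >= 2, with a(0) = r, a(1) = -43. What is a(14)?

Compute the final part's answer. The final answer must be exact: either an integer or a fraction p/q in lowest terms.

8688760

Part 1: total draws C(11,4) = 330; complement C(8,4) = 70; favorable 330 - 70 = 260; P = 26/33; answer 26/33
Part 2: B1 = 26/33; threaded value p + q = 59; r = 41; a(2) = -3*(-43) - 1*(41) = 88; iterating: a(2)=88, a(3)=-221, a(4)=575, a(5)=-1504, a(6)=3937, a(7)=-10307, a(8)=26984, a(9)=-70645, a(10)=184951, a(11)=-484208, a(12)=1267673, a(13)=-3318811, a(14)=8688760; answer 8688760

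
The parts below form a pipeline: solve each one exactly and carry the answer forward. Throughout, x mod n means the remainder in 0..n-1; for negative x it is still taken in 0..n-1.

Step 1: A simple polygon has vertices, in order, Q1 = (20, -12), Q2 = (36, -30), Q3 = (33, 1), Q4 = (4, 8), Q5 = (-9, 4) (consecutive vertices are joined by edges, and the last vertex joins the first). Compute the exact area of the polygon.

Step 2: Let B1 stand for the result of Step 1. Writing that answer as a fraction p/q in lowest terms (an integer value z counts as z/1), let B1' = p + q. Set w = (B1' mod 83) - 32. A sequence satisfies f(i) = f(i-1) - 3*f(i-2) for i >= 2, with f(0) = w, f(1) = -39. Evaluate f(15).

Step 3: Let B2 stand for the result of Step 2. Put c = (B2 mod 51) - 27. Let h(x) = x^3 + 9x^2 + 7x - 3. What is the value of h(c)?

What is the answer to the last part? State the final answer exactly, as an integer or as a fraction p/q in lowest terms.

-519

Step 1: cross terms: (20*-30 - 36*-12)=-168, (36*1 - 33*-30)=1026, (33*8 - 4*1)=260, (4*4 - -9*8)=88, (-9*-12 - 20*4)=28; twice the area = |1234| = 1234; area = 617; answer 617
Step 2: B1 = 617; threaded value p + q = 618; w = 5; f(2) = 1*(-39) - 3*(5) = -54; iterating: f(2)=-54, f(3)=63, f(4)=225, f(5)=36, f(6)=-639, f(7)=-747, f(8)=1170, f(9)=3411, f(10)=-99, f(11)=-10332, f(12)=-10035, f(13)=20961, f(14)=51066, f(15)=-11817; answer -11817
Step 3: B2 = -11817; c = -12; 1*(-12)^3 + 9*(-12)^2 + 7*(-12)^1 - 3 = (-1728) + (1296) + (-84) + (-3) = -519; answer -519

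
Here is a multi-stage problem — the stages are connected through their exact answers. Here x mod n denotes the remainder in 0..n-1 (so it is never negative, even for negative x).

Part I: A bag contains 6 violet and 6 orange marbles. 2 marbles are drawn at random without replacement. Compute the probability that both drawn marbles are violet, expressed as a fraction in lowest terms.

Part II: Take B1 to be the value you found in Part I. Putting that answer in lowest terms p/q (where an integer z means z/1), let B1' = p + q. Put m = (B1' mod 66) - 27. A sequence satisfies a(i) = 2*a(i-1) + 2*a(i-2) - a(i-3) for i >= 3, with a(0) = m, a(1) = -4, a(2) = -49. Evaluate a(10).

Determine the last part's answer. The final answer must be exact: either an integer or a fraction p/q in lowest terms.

-96250

Part I: total draws C(12,2) = 66; favorable C(6,2) = 15; P = 5/22; answer 5/22
Part II: B1 = 5/22; threaded value p + q = 27; m = 0; a(3) = 2*(-49) + 2*(-4) - 1*(0) = -106; iterating: a(3)=-106, a(4)=-306, a(5)=-775, a(6)=-2056, a(7)=-5356, a(8)=-14049, a(9)=-36754, a(10)=-96250; answer -96250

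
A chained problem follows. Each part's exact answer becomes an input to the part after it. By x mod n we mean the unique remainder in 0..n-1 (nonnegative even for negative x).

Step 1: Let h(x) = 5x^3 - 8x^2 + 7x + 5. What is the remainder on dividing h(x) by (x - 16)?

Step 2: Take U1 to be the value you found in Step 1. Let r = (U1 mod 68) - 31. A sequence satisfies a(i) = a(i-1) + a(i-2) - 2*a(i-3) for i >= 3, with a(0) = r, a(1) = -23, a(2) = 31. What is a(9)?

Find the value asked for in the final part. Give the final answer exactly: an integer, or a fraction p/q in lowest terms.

-108

Step 1: remainder = value at the root: 5*(16)^3 - 8*(16)^2 + 7*(16)^1 + 5 = (20480) + (-2048) + (112) + (5) = 18549; answer 18549
Step 2: U1 = 18549; r = 22; a(3) = 1*(31) + 1*(-23) - 2*(22) = -36; iterating: a(3)=-36, a(4)=41, a(5)=-57, a(6)=56, a(7)=-83, a(8)=87, a(9)=-108; answer -108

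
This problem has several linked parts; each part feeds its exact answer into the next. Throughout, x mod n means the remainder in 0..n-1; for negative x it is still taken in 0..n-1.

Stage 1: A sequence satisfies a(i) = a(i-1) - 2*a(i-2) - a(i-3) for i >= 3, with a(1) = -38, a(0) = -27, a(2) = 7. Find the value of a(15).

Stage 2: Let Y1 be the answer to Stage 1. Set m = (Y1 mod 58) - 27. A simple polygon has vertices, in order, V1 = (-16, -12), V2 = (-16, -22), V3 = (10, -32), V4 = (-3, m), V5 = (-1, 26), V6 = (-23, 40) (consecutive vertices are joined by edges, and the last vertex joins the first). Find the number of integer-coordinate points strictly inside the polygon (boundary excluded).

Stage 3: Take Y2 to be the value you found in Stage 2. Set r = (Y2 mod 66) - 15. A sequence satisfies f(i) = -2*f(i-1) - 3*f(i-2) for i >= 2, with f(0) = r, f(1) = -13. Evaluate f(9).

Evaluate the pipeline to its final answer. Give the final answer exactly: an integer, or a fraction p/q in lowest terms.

Stage 1: a(3) = 1*(7) - 2*(-38) - 1*(-27) = 110; iterating: a(3)=110, a(4)=134, a(5)=-93, a(6)=-471, a(7)=-419, a(8)=616, a(9)=1925, a(10)=1112, a(11)=-3354, a(12)=-7503, a(13)=-1907, a(14)=16453, a(15)=27770; answer 27770
Stage 2: Y1 = 27770; m = 19; cross terms: (-16*-22 - -16*-12)=160, (-16*-32 - 10*-22)=732, (10*19 - -3*-32)=94, (-3*26 - -1*19)=-59, (-1*40 - -23*26)=558, (-23*-12 - -16*40)=916; twice the area = |2401| = 2401; area = 2401/2; boundary points = 10 + 2 + 1 + 1 + 2 + 1 = 17; strictly interior points = area - boundary/2 + 1 = 1193; answer 1193
Stage 3: Y2 = 1193; r = -10; f(2) = -2*(-13) - 3*(-10) = 56; iterating: f(2)=56, f(3)=-73, f(4)=-22, f(5)=263, f(6)=-460, f(7)=131, f(8)=1118, f(9)=-2629; answer -2629

-2629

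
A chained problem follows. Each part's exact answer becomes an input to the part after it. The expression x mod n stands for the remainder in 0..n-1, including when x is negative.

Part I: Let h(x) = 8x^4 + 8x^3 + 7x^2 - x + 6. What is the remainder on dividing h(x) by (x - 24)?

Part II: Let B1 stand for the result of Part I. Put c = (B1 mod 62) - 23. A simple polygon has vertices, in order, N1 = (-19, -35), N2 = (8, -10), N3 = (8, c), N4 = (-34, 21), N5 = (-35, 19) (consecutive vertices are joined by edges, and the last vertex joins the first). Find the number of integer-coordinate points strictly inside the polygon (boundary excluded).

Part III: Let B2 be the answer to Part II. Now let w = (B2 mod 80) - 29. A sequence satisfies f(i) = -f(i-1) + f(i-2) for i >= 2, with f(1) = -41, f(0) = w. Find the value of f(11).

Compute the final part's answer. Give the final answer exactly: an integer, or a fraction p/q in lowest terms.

Part I: remainder = value at the root: 8*(24)^4 + 8*(24)^3 + 7*(24)^2 - 1*(24)^1 + 6 = (2654208) + (110592) + (4032) + (-24) + (6) = 2768814; answer 2768814
Part II: B1 = 2768814; c = -5; cross terms: (-19*-10 - 8*-35)=470, (8*-5 - 8*-10)=40, (8*21 - -34*-5)=-2, (-34*19 - -35*21)=89, (-35*-35 - -19*19)=1586; twice the area = |2183| = 2183; area = 2183/2; boundary points = 1 + 5 + 2 + 1 + 2 = 11; strictly interior points = area - boundary/2 + 1 = 1087; answer 1087
Part III: B2 = 1087; w = 18; f(2) = -1*(-41) + 1*(18) = 59; iterating: f(2)=59, f(3)=-100, f(4)=159, f(5)=-259, f(6)=418, f(7)=-677, f(8)=1095, f(9)=-1772, f(10)=2867, f(11)=-4639; answer -4639

-4639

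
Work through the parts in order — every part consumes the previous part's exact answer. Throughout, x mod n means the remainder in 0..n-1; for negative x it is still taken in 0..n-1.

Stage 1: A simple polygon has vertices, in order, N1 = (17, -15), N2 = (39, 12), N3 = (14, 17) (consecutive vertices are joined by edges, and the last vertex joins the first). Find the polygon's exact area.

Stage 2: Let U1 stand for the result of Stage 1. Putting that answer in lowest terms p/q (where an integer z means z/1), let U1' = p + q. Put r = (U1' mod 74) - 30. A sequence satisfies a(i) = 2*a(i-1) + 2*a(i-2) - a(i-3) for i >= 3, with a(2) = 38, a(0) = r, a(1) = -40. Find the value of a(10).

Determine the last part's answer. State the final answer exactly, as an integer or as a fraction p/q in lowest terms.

Stage 1: cross terms: (17*12 - 39*-15)=789, (39*17 - 14*12)=495, (14*-15 - 17*17)=-499; twice the area = |785| = 785; area = 785/2; answer 785/2
Stage 2: U1 = 785/2; threaded value p + q = 787; r = 17; a(3) = 2*(38) + 2*(-40) - 1*(17) = -21; iterating: a(3)=-21, a(4)=74, a(5)=68, a(6)=305, a(7)=672, a(8)=1886, a(9)=4811, a(10)=12722; answer 12722

12722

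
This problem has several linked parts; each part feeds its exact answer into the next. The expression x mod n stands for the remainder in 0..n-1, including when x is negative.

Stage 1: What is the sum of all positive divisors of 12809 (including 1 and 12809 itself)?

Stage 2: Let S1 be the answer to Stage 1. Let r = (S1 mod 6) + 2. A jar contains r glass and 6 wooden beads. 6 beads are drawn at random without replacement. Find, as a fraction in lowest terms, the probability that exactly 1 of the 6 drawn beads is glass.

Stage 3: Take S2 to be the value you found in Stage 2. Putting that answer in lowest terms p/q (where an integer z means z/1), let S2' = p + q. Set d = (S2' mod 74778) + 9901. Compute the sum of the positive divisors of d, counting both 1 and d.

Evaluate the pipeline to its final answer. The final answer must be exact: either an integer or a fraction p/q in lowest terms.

Stage 1: 12809 is prime, so its only divisors are 1 and 12809; sigma = 1 + 12809 = 12810; answer 12810
Stage 2: S1 = 12810; r = 2; total draws C(8,6) = 28; favorable C(2,1)*C(6,5) = 12; P = 3/7; answer 3/7
Stage 3: S2 = 3/7; threaded value p + q = 10; d = 9911; 9911 = 11 * 17 * 53; sigma = (1 + 11) * (1 + 17) * (1 + 53) = 12 * 18 * 54 = 11664; answer 11664

11664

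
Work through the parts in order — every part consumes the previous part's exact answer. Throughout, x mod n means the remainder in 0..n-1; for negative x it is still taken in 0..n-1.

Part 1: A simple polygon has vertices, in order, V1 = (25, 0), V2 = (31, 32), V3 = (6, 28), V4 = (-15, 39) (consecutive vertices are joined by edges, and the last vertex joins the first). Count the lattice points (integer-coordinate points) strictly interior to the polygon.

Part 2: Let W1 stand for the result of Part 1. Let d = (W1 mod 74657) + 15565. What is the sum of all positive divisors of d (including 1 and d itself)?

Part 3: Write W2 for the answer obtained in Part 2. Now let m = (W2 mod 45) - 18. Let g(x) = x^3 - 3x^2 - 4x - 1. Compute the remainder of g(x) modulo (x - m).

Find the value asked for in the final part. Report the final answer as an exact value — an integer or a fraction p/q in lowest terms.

Part 1: cross terms: (25*32 - 31*0)=800, (31*28 - 6*32)=676, (6*39 - -15*28)=654, (-15*0 - 25*39)=-975; twice the area = |1155| = 1155; area = 1155/2; boundary points = 2 + 1 + 1 + 1 = 5; strictly interior points = area - boundary/2 + 1 = 576; answer 576
Part 2: W1 = 576; d = 16141; 16141 is prime, so its only divisors are 1 and 16141; sigma = 1 + 16141 = 16142; answer 16142
Part 3: W2 = 16142; m = 14; remainder = value at the root: 1*(14)^3 - 3*(14)^2 - 4*(14)^1 - 1 = (2744) + (-588) + (-56) + (-1) = 2099; answer 2099

2099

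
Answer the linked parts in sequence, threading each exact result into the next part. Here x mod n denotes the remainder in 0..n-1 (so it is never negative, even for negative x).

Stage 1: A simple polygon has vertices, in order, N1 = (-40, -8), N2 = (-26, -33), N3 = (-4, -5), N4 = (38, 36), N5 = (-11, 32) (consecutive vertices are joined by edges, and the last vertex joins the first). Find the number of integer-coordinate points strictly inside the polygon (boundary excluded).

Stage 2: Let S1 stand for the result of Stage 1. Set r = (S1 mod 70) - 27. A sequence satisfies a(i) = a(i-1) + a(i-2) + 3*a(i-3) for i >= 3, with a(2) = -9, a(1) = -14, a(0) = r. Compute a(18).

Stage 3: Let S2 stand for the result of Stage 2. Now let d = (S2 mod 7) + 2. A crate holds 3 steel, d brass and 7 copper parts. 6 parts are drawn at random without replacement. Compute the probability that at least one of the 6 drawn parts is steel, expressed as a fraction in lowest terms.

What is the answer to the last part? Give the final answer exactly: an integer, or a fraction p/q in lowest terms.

10/11

Stage 1: cross terms: (-40*-33 - -26*-8)=1112, (-26*-5 - -4*-33)=-2, (-4*36 - 38*-5)=46, (38*32 - -11*36)=1612, (-11*-8 - -40*32)=1368; twice the area = |4136| = 4136; area = 2068; boundary points = 1 + 2 + 1 + 1 + 1 = 6; strictly interior points = area - boundary/2 + 1 = 2066; answer 2066
Stage 2: S1 = 2066; r = 9; a(3) = 1*(-9) + 1*(-14) + 3*(9) = 4; iterating: a(3)=4, a(4)=-47, a(5)=-70, a(6)=-105, a(7)=-316, a(8)=-631, a(9)=-1262, a(10)=-2841, a(11)=-5996, a(12)=-12623, a(13)=-27142, a(14)=-57753, a(15)=-122764, a(16)=-261943, a(17)=-557966, a(18)=-1188201; answer -1188201
Stage 3: S2 = -1188201; d = 2; total draws C(12,6) = 924; complement C(9,6) = 84; favorable 924 - 84 = 840; P = 10/11; answer 10/11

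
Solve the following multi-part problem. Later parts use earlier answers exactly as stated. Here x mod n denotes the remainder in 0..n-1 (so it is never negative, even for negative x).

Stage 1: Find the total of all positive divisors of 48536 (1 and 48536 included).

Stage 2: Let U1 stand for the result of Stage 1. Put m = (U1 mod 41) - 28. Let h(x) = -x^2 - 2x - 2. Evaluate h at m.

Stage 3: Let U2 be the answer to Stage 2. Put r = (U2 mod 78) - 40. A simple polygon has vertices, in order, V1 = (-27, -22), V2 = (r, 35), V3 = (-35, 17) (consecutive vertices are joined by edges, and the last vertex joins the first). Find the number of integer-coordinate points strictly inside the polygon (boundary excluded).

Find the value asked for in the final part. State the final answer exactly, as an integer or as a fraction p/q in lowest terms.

Stage 1: 48536 = 2^3 * 6067; sigma = (1 + 2 + 4 + 8) * (1 + 6067) = 15 * 6068 = 91020; answer 91020
Stage 2: U1 = 91020; m = -28; -1*(-28)^2 - 2*(-28)^1 - 2 = (-784) + (56) + (-2) = -730; answer -730
Stage 3: U2 = -730; r = 10; cross terms: (-27*35 - 10*-22)=-725, (10*17 - -35*35)=1395, (-35*-22 - -27*17)=1229; twice the area = |1899| = 1899; area = 1899/2; boundary points = 1 + 9 + 1 = 11; strictly interior points = area - boundary/2 + 1 = 945; answer 945

945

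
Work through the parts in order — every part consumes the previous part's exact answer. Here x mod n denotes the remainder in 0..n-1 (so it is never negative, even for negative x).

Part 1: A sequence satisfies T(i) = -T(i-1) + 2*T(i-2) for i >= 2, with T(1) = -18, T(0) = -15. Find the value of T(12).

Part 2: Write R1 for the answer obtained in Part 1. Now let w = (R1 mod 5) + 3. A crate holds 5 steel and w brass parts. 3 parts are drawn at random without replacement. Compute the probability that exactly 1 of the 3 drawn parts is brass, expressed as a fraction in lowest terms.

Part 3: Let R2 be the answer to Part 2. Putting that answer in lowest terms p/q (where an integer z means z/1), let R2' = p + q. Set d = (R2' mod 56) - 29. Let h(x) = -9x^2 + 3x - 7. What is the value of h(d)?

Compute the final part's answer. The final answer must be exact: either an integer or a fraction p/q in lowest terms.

-1729

Part 1: T(2) = -1*(-18) + 2*(-15) = -12; iterating: T(2)=-12, T(3)=-24, T(4)=0, T(5)=-48, T(6)=48, T(7)=-144, T(8)=240, T(9)=-528, T(10)=1008, T(11)=-2064, T(12)=4080; answer 4080
Part 2: R1 = 4080; w = 3; total draws C(8,3) = 56; favorable C(3,1)*C(5,2) = 30; P = 15/28; answer 15/28
Part 3: R2 = 15/28; threaded value p + q = 43; d = 14; -9*(14)^2 + 3*(14)^1 - 7 = (-1764) + (42) + (-7) = -1729; answer -1729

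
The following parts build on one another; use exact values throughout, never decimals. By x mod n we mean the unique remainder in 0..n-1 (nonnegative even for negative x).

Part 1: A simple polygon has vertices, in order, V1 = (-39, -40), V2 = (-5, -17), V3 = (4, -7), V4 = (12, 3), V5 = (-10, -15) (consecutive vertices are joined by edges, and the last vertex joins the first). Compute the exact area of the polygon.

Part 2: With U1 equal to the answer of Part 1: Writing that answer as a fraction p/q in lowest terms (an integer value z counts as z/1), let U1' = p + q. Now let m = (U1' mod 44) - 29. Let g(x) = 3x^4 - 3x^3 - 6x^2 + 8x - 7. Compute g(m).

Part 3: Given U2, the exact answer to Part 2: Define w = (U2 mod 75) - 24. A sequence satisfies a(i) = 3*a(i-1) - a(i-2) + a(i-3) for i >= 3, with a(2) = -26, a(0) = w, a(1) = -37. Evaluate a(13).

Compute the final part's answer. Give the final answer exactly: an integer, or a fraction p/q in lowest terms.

-1468747

Part 1: cross terms: (-39*-17 - -5*-40)=463, (-5*-7 - 4*-17)=103, (4*3 - 12*-7)=96, (12*-15 - -10*3)=-150, (-10*-40 - -39*-15)=-185; twice the area = |327| = 327; area = 327/2; answer 327/2
Part 2: U1 = 327/2; threaded value p + q = 329; m = -8; 3*(-8)^4 - 3*(-8)^3 - 6*(-8)^2 + 8*(-8)^1 - 7 = (12288) + (1536) + (-384) + (-64) + (-7) = 13369; answer 13369
Part 3: U2 = 13369; w = -5; a(3) = 3*(-26) - 1*(-37) + 1*(-5) = -46; iterating: a(3)=-46, a(4)=-149, a(5)=-427, a(6)=-1178, a(7)=-3256, a(8)=-9017, a(9)=-24973, a(10)=-69158, a(11)=-191518, a(12)=-530369, a(13)=-1468747; answer -1468747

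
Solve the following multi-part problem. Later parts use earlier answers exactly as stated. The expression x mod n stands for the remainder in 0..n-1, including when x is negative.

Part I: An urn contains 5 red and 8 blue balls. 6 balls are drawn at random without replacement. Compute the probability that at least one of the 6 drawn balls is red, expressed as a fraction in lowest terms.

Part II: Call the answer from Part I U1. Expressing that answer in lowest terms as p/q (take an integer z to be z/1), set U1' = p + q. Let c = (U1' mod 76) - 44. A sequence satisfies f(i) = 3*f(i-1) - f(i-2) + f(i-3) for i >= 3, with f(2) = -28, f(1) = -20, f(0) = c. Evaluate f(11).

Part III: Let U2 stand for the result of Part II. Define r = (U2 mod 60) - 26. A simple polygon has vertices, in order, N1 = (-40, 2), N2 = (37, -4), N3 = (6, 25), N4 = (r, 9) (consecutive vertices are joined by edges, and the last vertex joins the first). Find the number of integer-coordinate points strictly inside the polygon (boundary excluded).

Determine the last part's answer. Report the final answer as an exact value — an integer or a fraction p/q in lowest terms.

Part I: total draws C(13,6) = 1716; complement C(8,6) = 28; favorable 1716 - 28 = 1688; P = 422/429; answer 422/429
Part II: U1 = 422/429; threaded value p + q = 851; c = -29; f(3) = 3*(-28) - 1*(-20) + 1*(-29) = -93; iterating: f(3)=-93, f(4)=-271, f(5)=-748, f(6)=-2066, f(7)=-5721, f(8)=-15845, f(9)=-43880, f(10)=-121516, f(11)=-336513; answer -336513
Part III: U2 = -336513; r = 1; cross terms: (-40*-4 - 37*2)=86, (37*25 - 6*-4)=949, (6*9 - 1*25)=29, (1*2 - -40*9)=362; twice the area = |1426| = 1426; area = 713; boundary points = 1 + 1 + 1 + 1 = 4; strictly interior points = area - boundary/2 + 1 = 712; answer 712

712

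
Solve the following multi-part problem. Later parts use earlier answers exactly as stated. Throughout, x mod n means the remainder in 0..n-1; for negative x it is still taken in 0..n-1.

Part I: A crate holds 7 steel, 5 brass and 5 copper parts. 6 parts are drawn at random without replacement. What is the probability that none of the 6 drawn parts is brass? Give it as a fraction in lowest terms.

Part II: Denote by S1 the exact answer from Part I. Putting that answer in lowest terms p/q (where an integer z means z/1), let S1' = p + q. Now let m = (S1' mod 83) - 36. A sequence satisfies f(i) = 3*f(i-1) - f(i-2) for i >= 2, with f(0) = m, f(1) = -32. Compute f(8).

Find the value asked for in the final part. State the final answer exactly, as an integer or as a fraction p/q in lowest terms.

Part I: total draws C(17,6) = 12376; favorable C(12,6) = 924; P = 33/442; answer 33/442
Part II: S1 = 33/442; threaded value p + q = 475; m = 24; f(2) = 3*(-32) - 1*(24) = -120; iterating: f(2)=-120, f(3)=-328, f(4)=-864, f(5)=-2264, f(6)=-5928, f(7)=-15520, f(8)=-40632; answer -40632

-40632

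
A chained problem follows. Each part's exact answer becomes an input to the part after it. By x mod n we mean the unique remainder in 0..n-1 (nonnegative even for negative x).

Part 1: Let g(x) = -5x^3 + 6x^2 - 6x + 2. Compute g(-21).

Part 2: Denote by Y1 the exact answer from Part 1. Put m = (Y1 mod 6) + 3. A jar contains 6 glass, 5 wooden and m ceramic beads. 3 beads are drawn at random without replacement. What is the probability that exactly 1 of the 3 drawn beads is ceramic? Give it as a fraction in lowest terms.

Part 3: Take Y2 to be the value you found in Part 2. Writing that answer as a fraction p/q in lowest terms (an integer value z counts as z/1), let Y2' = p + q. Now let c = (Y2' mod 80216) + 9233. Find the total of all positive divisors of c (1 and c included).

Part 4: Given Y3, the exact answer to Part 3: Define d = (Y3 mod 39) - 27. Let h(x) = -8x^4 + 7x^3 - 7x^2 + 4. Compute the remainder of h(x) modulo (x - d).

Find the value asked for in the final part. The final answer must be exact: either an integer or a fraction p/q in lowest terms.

-518

Part 1: -5*(-21)^3 + 6*(-21)^2 - 6*(-21)^1 + 2 = (46305) + (2646) + (126) + (2) = 49079; answer 49079
Part 2: Y1 = 49079; m = 8; total draws C(19,3) = 969; favorable C(8,1)*C(11,2) = 440; P = 440/969; answer 440/969
Part 3: Y2 = 440/969; threaded value p + q = 1409; c = 10642; 10642 = 2 * 17 * 313; sigma = (1 + 2) * (1 + 17) * (1 + 313) = 3 * 18 * 314 = 16956; answer 16956
Part 4: Y3 = 16956; d = 3; remainder = value at the root: -8*(3)^4 + 7*(3)^3 - 7*(3)^2 + 4 = (-648) + (189) + (-63) + (4) = -518; answer -518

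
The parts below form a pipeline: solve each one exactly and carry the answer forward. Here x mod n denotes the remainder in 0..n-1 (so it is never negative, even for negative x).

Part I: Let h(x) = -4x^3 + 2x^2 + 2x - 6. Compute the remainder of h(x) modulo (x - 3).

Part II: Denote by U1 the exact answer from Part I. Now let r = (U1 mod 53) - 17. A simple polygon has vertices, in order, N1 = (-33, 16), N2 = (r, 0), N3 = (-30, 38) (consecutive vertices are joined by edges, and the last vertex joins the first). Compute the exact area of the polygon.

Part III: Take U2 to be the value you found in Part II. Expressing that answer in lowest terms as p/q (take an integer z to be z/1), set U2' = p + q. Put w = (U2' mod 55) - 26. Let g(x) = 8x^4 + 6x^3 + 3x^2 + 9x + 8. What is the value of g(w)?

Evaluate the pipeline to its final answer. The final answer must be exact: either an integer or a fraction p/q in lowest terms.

1612934

Part I: remainder = value at the root: -4*(3)^3 + 2*(3)^2 + 2*(3)^1 - 6 = (-108) + (18) + (6) + (-6) = -90; answer -90
Part II: U1 = -90; r = -1; cross terms: (-33*0 - -1*16)=16, (-1*38 - -30*0)=-38, (-30*16 - -33*38)=774; twice the area = |752| = 752; area = 376; answer 376
Part III: U2 = 376; threaded value p + q = 377; w = 21; 8*(21)^4 + 6*(21)^3 + 3*(21)^2 + 9*(21)^1 + 8 = (1555848) + (55566) + (1323) + (189) + (8) = 1612934; answer 1612934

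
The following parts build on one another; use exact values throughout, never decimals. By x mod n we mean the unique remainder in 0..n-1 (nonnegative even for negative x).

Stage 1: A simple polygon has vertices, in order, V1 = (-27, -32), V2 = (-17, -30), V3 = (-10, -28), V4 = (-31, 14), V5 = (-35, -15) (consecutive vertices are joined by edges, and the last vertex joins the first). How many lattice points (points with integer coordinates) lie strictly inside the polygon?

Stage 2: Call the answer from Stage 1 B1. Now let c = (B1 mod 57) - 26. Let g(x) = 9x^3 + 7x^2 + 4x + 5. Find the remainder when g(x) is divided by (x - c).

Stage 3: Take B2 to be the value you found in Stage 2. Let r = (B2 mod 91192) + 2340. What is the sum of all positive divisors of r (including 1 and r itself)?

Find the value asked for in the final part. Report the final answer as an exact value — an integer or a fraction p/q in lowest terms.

Stage 1: cross terms: (-27*-30 - -17*-32)=266, (-17*-28 - -10*-30)=176, (-10*14 - -31*-28)=-1008, (-31*-15 - -35*14)=955, (-35*-32 - -27*-15)=715; twice the area = |1104| = 1104; area = 552; boundary points = 2 + 1 + 21 + 1 + 1 = 26; strictly interior points = area - boundary/2 + 1 = 540; answer 540
Stage 2: B1 = 540; c = 1; remainder = value at the root: 9*(1)^3 + 7*(1)^2 + 4*(1)^1 + 5 = (9) + (7) + (4) + (5) = 25; answer 25
Stage 3: B2 = 25; r = 2365; 2365 = 5 * 11 * 43; sigma = (1 + 5) * (1 + 11) * (1 + 43) = 6 * 12 * 44 = 3168; answer 3168

3168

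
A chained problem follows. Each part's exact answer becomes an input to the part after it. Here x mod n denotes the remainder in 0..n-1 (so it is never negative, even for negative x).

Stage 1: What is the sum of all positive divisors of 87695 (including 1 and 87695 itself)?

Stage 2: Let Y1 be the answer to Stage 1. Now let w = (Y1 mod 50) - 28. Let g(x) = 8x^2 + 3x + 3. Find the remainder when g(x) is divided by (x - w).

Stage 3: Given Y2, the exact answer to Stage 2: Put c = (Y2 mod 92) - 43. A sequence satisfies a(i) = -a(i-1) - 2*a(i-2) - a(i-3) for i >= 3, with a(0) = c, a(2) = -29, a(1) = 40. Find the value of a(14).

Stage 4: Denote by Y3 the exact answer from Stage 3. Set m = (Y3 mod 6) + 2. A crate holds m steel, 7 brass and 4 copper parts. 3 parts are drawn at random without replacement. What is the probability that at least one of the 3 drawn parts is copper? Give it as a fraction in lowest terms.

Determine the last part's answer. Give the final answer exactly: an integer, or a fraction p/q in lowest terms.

58/91

Stage 1: 87695 = 5 * 17539; sigma = (1 + 5) * (1 + 17539) = 6 * 17540 = 105240; answer 105240
Stage 2: Y1 = 105240; w = 12; remainder = value at the root: 8*(12)^2 + 3*(12)^1 + 3 = (1152) + (36) + (3) = 1191; answer 1191
Stage 3: Y2 = 1191; c = 44; a(3) = -1*(-29) - 2*(40) - 1*(44) = -95; iterating: a(3)=-95, a(4)=113, a(5)=106, a(6)=-237, a(7)=-88, a(8)=456, a(9)=-43, a(10)=-781, a(11)=411, a(12)=1194, a(13)=-1235, a(14)=-1564; answer -1564
Stage 4: Y3 = -1564; m = 4; total draws C(15,3) = 455; complement C(11,3) = 165; favorable 455 - 165 = 290; P = 58/91; answer 58/91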